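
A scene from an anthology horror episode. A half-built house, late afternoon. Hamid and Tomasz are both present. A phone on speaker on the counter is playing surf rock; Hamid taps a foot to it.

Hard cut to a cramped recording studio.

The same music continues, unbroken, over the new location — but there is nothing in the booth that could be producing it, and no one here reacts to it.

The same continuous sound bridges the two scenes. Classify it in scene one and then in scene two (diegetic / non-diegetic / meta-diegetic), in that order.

Scene one: a phone on speaker is an on-screen source and Hamid reacts to it → diegetic.
Scene two: there is no source in the booth and no one hears it — it's now underscore → non-diegetic.

diegetic, non-diegetic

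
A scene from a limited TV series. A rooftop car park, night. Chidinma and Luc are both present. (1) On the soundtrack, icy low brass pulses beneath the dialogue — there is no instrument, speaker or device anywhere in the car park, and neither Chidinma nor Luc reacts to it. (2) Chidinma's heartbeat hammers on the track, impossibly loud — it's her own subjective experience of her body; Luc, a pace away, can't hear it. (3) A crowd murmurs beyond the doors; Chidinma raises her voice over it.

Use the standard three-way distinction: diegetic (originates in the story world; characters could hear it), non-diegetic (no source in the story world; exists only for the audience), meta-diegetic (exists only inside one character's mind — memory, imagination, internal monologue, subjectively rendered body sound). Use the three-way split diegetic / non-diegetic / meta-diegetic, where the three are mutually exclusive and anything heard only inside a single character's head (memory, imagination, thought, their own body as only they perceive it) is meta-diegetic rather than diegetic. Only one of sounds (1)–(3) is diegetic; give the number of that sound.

3

(1) is non-diegetic: nothing in the car park produces it and the characters don't hear it — pure soundtrack.
(2) a subjective body sound — Chidinma's private perception, inaudible to Luc → meta-diegetic.
Sound (3): it's the actual ambient sound of the location, so diegetic.
Only (3) is diegetic.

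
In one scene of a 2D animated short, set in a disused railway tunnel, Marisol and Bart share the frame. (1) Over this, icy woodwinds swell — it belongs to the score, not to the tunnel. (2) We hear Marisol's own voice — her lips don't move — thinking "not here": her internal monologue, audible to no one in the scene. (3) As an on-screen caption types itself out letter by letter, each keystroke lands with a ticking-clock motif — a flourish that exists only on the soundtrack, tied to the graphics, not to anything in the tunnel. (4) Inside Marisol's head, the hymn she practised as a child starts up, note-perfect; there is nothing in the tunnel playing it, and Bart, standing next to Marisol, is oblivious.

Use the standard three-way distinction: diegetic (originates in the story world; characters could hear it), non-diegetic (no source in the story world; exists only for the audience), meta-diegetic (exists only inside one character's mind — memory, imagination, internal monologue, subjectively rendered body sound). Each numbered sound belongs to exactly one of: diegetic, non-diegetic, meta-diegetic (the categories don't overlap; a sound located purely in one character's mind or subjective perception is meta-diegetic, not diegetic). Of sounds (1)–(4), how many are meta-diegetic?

2

(1) is non-diegetic: score with no on-screen or off-screen source; it exists for the audience alone.
Sound (2): Marisol's thought-voice: a private mental sound no other character can hear, so meta-diegetic.
(3) the caption isn't part of the story world, so neither is the sound tied to it → non-diegetic.
Sound (4): the music is a memory playing inside Marisol's mind alone; no real-world source, Bart can't hear it, so meta-diegetic.
So 2 of the 4 are meta-diegetic: (2), (4).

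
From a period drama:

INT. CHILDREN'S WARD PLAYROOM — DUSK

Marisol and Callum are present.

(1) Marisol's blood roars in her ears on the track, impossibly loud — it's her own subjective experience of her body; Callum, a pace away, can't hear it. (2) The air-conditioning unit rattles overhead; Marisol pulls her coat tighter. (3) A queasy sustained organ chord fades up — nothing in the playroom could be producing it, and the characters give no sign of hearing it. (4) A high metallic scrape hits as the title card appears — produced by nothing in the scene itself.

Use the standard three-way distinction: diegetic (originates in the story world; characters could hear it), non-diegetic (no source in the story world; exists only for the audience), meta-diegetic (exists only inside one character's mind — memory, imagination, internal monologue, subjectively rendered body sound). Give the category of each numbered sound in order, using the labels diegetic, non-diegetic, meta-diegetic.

meta-diegetic, diegetic, non-diegetic, non-diegetic

(1) is meta-diegetic: point-of-audition from inside Marisol's body; not a sound in the room.
(2) ambient/room sound belonging to the story's physical space → diegetic.
(3) is non-diegetic: nothing in the playroom produces it and the characters don't hear it — pure soundtrack.
(4) is non-diegetic: an editorial stinger — it belongs to the cut, not the story world.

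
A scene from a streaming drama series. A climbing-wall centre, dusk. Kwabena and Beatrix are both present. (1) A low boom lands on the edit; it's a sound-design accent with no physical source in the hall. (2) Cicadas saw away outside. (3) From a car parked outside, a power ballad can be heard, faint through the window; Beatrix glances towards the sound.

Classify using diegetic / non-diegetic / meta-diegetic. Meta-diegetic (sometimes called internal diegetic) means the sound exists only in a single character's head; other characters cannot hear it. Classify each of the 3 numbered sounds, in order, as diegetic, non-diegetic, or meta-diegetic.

non-diegetic, diegetic, diegetic

Sound (1): nothing in the scene produces it; it's an accent added for the audience, so non-diegetic.
Sound (2): ambient/room sound belonging to the story's physical space, so diegetic.
(3) off-screen diegetic: the source is out of frame but still in the story's space → diegetic.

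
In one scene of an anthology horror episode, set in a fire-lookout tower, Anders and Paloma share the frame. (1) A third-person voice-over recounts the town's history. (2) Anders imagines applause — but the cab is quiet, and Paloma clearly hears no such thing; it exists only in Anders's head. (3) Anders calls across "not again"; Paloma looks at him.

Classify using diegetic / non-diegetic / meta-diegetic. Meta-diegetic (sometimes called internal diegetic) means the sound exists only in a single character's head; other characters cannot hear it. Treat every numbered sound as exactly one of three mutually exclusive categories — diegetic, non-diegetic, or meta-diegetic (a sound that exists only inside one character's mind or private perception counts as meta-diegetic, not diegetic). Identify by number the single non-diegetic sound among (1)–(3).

1

Sound (1): commentary laid over the scene from outside the fiction, so non-diegetic.
(2) subjective to Anders: the cab is silent and Paloma hears nothing → meta-diegetic.
(3) on-screen dialogue — Anders speaks and Paloma is there to hear → diegetic.
Only (1) is non-diegetic.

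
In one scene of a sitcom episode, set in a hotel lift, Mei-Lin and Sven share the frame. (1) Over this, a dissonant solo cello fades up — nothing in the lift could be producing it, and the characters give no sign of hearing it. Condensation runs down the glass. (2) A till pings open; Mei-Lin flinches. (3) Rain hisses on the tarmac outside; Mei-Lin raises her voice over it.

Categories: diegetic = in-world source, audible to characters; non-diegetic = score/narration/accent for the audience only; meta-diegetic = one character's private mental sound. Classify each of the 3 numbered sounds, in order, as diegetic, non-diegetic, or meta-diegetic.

non-diegetic, diegetic, diegetic

(1) score with no on-screen or off-screen source; it exists for the audience alone → non-diegetic.
Sound (2): a till is a real object/event in the scene's world, so diegetic.
(3) is diegetic: it's the actual ambient sound of the location.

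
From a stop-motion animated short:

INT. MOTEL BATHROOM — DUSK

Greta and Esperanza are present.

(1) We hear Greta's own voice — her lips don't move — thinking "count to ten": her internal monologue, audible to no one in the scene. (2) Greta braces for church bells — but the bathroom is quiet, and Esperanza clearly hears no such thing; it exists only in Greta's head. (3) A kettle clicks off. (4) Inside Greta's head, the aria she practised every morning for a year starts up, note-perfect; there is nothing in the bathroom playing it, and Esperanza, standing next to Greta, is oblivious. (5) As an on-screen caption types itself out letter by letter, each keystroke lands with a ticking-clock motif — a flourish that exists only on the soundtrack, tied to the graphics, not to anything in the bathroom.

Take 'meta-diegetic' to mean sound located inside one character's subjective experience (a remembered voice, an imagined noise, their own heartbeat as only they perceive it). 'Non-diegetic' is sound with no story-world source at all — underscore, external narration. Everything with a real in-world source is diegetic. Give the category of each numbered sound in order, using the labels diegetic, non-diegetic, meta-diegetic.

meta-diegetic, meta-diegetic, diegetic, meta-diegetic, non-diegetic

(1) is meta-diegetic: internal monologue — inside Greta's mind, not spoken into the scene.
(2) is meta-diegetic: the sound is imagined by Greta; nothing in the story world is producing it and Esperanza can't hear it.
(3) is diegetic: an in-world source (a kettle); characters could hear it.
(4) is meta-diegetic: the music is a memory playing inside Greta's mind alone; no real-world source, Esperanza can't hear it.
(5) is non-diegetic: sound married to a title/caption — outside the diegesis by definition.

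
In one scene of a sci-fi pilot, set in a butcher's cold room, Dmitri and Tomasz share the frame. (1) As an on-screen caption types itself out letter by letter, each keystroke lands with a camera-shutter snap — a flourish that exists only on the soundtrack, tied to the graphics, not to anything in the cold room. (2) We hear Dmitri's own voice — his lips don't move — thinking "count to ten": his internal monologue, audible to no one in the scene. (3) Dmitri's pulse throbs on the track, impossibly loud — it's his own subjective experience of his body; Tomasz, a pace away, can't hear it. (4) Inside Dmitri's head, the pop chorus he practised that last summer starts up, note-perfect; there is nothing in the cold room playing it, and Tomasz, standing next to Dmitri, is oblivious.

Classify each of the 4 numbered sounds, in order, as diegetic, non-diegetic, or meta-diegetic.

Sound (1): sound married to a title/caption — outside the diegesis by definition, so non-diegetic.
Sound (2): Dmitri's thought-voice: a private mental sound no other character can hear, so meta-diegetic.
Sound (3): it's Dmitri's internal bodily sensation rendered as sound; only Dmitri 'hears' it, so meta-diegetic.
Sound (4): it lives in Dmitri's subjectivity, not in the cold room, so meta-diegetic.

non-diegetic, meta-diegetic, meta-diegetic, meta-diegetic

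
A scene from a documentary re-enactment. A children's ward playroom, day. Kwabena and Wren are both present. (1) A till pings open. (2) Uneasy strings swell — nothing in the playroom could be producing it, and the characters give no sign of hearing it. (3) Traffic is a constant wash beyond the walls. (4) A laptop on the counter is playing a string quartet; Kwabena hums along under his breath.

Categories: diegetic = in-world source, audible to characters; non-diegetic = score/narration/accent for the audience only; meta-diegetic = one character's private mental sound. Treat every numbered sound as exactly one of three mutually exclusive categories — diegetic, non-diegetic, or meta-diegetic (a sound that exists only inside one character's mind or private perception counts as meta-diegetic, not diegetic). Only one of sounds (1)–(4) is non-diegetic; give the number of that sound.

2

(1) is diegetic: the sound comes from a till physically present in the location.
(2) it has no source in the story world and no character can hear it — it's underscore → non-diegetic.
(3) it's the actual ambient sound of the location → diegetic.
Sound (4): source music from a laptop, which exists in the story world, so diegetic.
Only (2) is non-diegetic.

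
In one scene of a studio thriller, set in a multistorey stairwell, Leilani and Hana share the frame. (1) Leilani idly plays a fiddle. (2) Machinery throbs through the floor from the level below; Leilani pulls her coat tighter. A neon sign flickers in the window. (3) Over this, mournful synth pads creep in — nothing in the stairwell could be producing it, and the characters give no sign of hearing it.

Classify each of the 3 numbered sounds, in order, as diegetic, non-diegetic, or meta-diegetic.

diegetic, diegetic, non-diegetic

(1) Leilani is producing the music live, in the story world → diegetic.
(2) ambient/room sound belonging to the story's physical space → diegetic.
(3) nothing in the stairwell produces it and the characters don't hear it — pure soundtrack → non-diegetic.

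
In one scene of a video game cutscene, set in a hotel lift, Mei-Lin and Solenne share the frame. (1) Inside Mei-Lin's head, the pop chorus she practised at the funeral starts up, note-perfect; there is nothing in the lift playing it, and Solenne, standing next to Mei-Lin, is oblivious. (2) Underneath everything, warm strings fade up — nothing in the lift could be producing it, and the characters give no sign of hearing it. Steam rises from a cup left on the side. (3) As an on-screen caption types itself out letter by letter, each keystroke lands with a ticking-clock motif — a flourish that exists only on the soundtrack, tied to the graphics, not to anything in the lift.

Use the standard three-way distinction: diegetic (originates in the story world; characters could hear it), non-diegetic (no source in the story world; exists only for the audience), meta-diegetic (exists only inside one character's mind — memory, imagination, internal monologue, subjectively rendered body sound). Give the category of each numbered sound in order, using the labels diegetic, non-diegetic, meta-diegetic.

meta-diegetic, non-diegetic, non-diegetic

(1) is meta-diegetic: the music is a memory playing inside Mei-Lin's mind alone; no real-world source, Solenne can't hear it.
(2) is non-diegetic: it has no source in the story world and no character can hear it — it's underscore.
Sound (3): sound married to a title/caption — outside the diegesis by definition, so non-diegetic.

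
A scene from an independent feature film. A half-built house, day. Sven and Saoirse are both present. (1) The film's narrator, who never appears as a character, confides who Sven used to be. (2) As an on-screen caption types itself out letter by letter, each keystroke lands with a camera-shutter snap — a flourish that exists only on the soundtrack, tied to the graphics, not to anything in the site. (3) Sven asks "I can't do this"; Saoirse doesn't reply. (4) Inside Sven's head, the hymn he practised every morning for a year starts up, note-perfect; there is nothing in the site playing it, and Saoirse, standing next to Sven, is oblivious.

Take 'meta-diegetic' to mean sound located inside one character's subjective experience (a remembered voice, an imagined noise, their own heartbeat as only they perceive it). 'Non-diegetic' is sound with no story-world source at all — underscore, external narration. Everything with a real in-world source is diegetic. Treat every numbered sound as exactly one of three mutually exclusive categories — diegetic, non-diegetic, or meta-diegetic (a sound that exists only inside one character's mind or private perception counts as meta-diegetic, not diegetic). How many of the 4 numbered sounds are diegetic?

1

(1) the narrator exists outside the story world, addressing only the audience → non-diegetic.
(2) is non-diegetic: sound married to a title/caption — outside the diegesis by definition.
Sound (3): on-screen dialogue — Sven speaks and Saoirse is there to hear, so diegetic.
(4) is meta-diegetic: it lives in Sven's subjectivity, not in the site.
So 1 of the 4 is diegetic: (3).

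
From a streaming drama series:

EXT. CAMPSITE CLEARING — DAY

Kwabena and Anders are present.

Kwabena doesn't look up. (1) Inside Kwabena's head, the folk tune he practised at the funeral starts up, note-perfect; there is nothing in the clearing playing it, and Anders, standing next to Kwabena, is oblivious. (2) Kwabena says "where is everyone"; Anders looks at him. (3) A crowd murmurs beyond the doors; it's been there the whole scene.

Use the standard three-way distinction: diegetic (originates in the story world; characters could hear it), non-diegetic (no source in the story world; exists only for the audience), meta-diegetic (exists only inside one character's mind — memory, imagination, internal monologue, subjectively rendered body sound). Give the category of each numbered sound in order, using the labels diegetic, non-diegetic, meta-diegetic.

meta-diegetic, diegetic, diegetic

Sound (1): remembered music, private to Kwabena — Anders is oblivious because it isn't in the room, so meta-diegetic.
(2) on-screen dialogue — Kwabena speaks and Anders is there to hear → diegetic.
(3) ambient/room sound belonging to the story's physical space → diegetic.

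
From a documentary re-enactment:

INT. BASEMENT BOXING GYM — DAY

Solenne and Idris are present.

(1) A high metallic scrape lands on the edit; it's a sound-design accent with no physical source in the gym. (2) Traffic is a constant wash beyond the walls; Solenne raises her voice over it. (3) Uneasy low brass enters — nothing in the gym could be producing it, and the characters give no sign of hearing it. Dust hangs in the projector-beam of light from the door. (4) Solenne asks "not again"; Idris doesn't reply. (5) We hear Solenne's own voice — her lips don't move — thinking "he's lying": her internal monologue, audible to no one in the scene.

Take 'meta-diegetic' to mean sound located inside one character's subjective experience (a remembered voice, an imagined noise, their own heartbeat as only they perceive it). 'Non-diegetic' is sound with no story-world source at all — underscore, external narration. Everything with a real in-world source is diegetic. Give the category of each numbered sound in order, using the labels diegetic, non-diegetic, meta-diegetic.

non-diegetic, diegetic, non-diegetic, diegetic, meta-diegetic

(1) an editorial stinger — it belongs to the cut, not the story world → non-diegetic.
(2) it's the actual ambient sound of the location → diegetic.
Sound (3): it has no source in the story world and no character can hear it — it's underscore, so non-diegetic.
(4) is diegetic: on-screen dialogue — Solenne speaks and Idris is there to hear.
(5) it's Solenne's unspoken thought, heard only by the audience via her subjectivity → meta-diegetic.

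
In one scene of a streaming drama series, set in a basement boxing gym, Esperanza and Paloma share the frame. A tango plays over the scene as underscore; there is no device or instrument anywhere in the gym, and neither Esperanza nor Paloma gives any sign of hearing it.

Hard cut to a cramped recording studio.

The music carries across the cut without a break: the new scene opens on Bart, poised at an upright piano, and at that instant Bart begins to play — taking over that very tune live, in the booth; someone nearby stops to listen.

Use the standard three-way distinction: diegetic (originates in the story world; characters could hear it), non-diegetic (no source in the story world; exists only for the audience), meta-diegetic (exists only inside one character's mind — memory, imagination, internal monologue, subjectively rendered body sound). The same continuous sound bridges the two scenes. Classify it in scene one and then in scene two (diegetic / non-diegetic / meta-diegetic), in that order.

non-diegetic, diegetic

Scene one: there's no in-world source anywhere and no character hears it — underscore for the audience only → non-diegetic.
Scene two: from the moment Bart starts playing, the tune is being performed on an upright piano inside the story world and another character hears it → diegetic.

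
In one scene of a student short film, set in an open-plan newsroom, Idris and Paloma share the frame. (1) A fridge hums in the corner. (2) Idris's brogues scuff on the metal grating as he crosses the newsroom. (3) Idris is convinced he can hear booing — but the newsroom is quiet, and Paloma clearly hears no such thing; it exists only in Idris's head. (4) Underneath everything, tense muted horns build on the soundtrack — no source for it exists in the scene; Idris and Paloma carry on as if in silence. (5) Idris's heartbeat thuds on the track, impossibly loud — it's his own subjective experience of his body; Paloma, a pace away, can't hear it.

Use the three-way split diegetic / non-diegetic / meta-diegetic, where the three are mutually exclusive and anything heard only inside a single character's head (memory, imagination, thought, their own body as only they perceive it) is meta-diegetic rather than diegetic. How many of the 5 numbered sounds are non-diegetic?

Sound (1): it's the actual ambient sound of the location, so diegetic.
(2) Idris's footsteps are produced in the story world → diegetic.
(3) is meta-diegetic: subjective to Idris: the newsroom is silent and Paloma hears nothing.
Sound (4): it has no source in the story world and no character can hear it — it's underscore, so non-diegetic.
(5) point-of-audition from inside Idris's body; not a sound in the room → meta-diegetic.
Non-diegetic: (4) — that's 1.

1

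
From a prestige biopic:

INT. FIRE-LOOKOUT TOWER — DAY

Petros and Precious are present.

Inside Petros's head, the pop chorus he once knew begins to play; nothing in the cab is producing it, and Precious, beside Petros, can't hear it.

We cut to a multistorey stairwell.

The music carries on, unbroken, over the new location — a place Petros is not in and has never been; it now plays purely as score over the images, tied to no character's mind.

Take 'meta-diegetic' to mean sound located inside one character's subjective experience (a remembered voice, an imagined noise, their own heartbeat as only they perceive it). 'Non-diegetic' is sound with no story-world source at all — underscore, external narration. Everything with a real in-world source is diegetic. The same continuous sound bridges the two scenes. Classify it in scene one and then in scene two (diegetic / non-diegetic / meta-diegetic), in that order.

meta-diegetic, non-diegetic

Scene one: the music exists only inside Petros's mind; Precious can't hear it → meta-diegetic.
Scene two: it's detached from Petros entirely and plays over unrelated images with no in-world source — conventional underscore → non-diegetic.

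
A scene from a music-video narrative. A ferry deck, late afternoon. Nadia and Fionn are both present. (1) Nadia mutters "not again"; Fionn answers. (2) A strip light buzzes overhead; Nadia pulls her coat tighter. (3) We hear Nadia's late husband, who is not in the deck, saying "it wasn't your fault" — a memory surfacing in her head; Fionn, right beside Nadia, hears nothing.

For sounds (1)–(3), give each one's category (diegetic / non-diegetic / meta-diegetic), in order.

diegetic, diegetic, meta-diegetic

Sound (1): on-screen dialogue — Nadia speaks and Fionn is there to hear, so diegetic.
(2) is diegetic: ambient/room sound belonging to the story's physical space.
Sound (3): it's Nadia's recollection rendered as sound; the other character can't hear it, so meta-diegetic.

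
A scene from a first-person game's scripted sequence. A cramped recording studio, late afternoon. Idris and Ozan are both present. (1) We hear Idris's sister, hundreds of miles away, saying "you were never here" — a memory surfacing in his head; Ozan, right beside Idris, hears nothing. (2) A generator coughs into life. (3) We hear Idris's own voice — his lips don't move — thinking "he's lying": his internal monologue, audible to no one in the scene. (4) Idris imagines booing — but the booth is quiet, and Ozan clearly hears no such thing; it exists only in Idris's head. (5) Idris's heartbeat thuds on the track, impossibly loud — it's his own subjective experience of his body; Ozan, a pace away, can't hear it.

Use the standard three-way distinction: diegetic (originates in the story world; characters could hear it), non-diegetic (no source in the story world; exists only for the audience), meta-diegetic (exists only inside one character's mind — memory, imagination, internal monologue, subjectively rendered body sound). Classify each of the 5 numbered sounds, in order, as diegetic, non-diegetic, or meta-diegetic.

Sound (1): the voice is a memory playing only inside Idris's mind; Ozan can't hear it, so meta-diegetic.
(2) is diegetic: an in-world source (a generator); characters could hear it.
(3) internal monologue — inside Idris's mind, not spoken into the scene → meta-diegetic.
(4) is meta-diegetic: subjective to Idris: the booth is silent and Ozan hears nothing.
(5) is meta-diegetic: a subjective body sound — Idris's private perception, inaudible to Ozan.

meta-diegetic, diegetic, meta-diegetic, meta-diegetic, meta-diegetic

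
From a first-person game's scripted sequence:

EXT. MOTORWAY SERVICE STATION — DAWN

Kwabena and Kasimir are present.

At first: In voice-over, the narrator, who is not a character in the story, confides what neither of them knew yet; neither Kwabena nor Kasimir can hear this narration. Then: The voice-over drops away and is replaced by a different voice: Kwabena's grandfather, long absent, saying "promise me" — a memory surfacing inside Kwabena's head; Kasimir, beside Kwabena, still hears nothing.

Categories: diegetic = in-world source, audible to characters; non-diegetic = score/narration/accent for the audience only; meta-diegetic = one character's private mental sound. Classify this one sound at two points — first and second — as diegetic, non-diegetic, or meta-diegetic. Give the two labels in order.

First: the external narrator addresses only the audience — outside the story world → non-diegetic.
Second: the replacement voice is a memory inside Kwabena's mind specifically → meta-diegetic.

non-diegetic, meta-diegetic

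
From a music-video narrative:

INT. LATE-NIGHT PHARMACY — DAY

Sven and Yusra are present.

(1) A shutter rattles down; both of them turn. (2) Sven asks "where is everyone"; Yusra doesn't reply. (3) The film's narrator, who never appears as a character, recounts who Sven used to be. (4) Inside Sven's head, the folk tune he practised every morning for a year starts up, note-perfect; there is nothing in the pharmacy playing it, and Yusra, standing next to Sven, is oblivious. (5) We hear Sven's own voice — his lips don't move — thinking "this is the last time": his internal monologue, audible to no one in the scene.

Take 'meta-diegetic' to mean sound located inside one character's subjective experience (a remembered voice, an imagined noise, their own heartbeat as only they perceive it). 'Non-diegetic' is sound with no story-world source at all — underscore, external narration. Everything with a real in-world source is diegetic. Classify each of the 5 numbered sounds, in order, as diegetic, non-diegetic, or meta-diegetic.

(1) is diegetic: a shutter is a real object/event in the scene's world.
(2) is diegetic: Sven is a character speaking aloud in the scene.
(3) is non-diegetic: the narrator exists outside the story world, addressing only the audience.
(4) it lives in Sven's subjectivity, not in the pharmacy → meta-diegetic.
(5) is meta-diegetic: it's Sven's unspoken thought, heard only by the audience via his subjectivity.

diegetic, diegetic, non-diegetic, meta-diegetic, meta-diegetic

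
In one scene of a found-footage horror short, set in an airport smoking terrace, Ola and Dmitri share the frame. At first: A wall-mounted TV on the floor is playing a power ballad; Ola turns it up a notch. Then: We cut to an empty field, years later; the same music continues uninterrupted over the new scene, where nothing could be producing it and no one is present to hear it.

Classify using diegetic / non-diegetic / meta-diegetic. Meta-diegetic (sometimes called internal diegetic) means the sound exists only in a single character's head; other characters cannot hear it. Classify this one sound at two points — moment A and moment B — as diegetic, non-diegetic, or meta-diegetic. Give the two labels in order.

diegetic, non-diegetic

Moment A: a wall-mounted TV is a real in-scene source and Ola reacts to it → diegetic.
Moment B: there is no longer any in-world source and no one can hear it — it has become underscore → non-diegetic.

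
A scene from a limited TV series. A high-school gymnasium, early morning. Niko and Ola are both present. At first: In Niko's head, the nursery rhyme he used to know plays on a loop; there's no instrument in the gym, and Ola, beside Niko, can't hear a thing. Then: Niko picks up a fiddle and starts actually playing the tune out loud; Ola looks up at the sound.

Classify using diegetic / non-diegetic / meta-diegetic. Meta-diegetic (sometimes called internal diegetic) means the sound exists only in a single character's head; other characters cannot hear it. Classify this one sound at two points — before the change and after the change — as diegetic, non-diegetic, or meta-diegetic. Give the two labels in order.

Before the change: the tune exists only as Niko's private memory; Ola can't hear it → meta-diegetic.
After the change: Niko is now producing it live on a fiddle, in the room, and Ola hears it → diegetic.

meta-diegetic, diegetic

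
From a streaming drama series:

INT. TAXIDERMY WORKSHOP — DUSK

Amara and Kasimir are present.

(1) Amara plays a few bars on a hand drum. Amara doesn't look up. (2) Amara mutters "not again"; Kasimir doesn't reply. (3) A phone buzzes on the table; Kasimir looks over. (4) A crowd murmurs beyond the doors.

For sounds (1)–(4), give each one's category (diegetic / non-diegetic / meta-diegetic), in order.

diegetic, diegetic, diegetic, diegetic

(1) Amara is producing the music live, in the story world → diegetic.
(2) Amara is a character speaking aloud in the scene → diegetic.
Sound (3): an in-world source (a phone); characters could hear it, so diegetic.
(4) is diegetic: ambient/room sound belonging to the story's physical space.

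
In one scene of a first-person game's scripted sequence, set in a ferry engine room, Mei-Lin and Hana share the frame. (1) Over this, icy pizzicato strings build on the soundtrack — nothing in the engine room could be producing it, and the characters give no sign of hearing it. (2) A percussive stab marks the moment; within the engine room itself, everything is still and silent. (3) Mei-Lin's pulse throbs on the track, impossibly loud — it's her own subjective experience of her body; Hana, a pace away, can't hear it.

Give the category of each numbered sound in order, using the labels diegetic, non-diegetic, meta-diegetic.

non-diegetic, non-diegetic, meta-diegetic

(1) nothing in the engine room produces it and the characters don't hear it — pure soundtrack → non-diegetic.
Sound (2): an editorial stinger — it belongs to the cut, not the story world, so non-diegetic.
(3) is meta-diegetic: a subjective body sound — Mei-Lin's private perception, inaudible to Hana.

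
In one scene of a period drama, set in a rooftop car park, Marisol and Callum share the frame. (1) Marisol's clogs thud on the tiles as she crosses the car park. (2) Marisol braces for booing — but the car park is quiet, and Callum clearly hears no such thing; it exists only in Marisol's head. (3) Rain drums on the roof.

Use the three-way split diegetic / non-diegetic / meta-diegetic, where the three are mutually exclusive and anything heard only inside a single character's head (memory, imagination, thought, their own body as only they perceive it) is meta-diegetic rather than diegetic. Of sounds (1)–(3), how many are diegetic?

2

Sound (1): it's the physical sound of Marisol moving in the space, so diegetic.
(2) Marisol alone 'hears' it — an imagined sound, not present in the space → meta-diegetic.
(3) it's the actual ambient sound of the location → diegetic.
So 2 of the 3 are diegetic: (1), (3).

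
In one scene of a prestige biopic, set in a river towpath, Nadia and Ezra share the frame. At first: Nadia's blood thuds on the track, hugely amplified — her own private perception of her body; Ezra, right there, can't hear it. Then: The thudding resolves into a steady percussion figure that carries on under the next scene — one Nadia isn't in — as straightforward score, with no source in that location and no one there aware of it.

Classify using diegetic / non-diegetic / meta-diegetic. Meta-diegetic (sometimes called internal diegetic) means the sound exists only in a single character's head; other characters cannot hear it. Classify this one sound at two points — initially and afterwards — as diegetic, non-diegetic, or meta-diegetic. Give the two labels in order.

meta-diegetic, non-diegetic

Initially: it's Nadia's subjective body sound, inaudible to Ezra → meta-diegetic.
Afterwards: detached from Nadia and playing as sourceless score over a scene she isn't in — for the audience only → non-diegetic.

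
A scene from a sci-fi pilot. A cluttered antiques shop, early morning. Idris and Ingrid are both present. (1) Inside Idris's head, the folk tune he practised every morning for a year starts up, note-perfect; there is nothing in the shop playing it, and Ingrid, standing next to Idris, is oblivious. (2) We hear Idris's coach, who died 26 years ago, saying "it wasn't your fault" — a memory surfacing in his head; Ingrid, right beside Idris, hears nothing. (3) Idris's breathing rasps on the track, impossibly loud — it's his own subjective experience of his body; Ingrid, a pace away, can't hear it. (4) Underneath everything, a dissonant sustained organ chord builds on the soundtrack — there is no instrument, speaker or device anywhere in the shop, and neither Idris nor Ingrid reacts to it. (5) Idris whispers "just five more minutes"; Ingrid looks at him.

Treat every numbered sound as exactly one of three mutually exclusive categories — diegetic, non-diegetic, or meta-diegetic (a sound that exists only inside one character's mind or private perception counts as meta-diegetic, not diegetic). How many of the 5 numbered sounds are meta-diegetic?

3

(1) it lives in Idris's subjectivity, not in the shop → meta-diegetic.
Sound (2): the voice is a memory playing only inside Idris's mind; Ingrid can't hear it, so meta-diegetic.
(3) is meta-diegetic: it's Idris's internal bodily sensation rendered as sound; only Idris 'hears' it.
(4) it has no source in the story world and no character can hear it — it's underscore → non-diegetic.
Sound (5): Idris is a character speaking aloud in the scene, so diegetic.
So 3 of the 5 are meta-diegetic: (1), (2), (3).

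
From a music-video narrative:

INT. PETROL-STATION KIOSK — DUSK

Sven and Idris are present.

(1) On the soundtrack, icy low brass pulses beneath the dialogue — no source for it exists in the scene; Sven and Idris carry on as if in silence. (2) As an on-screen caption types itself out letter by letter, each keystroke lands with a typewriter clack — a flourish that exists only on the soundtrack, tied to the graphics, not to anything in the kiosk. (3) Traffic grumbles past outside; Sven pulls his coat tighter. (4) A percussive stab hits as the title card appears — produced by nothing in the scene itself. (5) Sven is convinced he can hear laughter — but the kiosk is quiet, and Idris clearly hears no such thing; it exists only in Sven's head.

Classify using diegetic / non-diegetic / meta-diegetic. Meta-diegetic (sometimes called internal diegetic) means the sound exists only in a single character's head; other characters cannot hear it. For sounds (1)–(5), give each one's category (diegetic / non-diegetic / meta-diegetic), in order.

non-diegetic, non-diegetic, diegetic, non-diegetic, meta-diegetic

(1) is non-diegetic: nothing in the kiosk produces it and the characters don't hear it — pure soundtrack.
Sound (2): the caption isn't part of the story world, so neither is the sound tied to it, so non-diegetic.
(3) ambient/room sound belonging to the story's physical space → diegetic.
(4) is non-diegetic: it's a sound-design accent with no in-world source; no one in the scene can hear it.
(5) Sven alone 'hears' it — an imagined sound, not present in the space → meta-diegetic.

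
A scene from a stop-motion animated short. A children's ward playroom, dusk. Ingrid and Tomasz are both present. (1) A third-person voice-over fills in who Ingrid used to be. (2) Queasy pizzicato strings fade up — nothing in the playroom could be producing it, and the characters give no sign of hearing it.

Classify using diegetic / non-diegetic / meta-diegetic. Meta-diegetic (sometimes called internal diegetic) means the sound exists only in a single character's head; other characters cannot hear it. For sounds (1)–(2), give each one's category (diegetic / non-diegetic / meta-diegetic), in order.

non-diegetic, non-diegetic

Sound (1): the narrator exists outside the story world, addressing only the audience, so non-diegetic.
Sound (2): score with no on-screen or off-screen source; it exists for the audience alone, so non-diegetic.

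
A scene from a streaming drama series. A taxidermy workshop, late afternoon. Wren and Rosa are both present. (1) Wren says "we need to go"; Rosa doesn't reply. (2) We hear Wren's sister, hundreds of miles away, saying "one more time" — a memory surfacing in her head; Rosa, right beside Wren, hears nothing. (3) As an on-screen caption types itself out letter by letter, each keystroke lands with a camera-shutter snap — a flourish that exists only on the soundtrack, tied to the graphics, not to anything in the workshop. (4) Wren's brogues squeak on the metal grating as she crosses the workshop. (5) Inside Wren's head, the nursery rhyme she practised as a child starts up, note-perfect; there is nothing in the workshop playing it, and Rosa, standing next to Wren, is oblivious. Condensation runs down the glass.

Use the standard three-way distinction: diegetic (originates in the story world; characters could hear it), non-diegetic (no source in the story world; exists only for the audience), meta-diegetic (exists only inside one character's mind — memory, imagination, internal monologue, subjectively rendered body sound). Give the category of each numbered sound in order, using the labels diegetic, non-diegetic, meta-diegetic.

(1) Wren is a character speaking aloud in the scene → diegetic.
(2) is meta-diegetic: it's Wren's recollection rendered as sound; the other character can't hear it.
(3) sound married to a title/caption — outside the diegesis by definition → non-diegetic.
Sound (4): Wren's footsteps are produced in the story world, so diegetic.
(5) the music is a memory playing inside Wren's mind alone; no real-world source, Rosa can't hear it → meta-diegetic.

diegetic, meta-diegetic, non-diegetic, diegetic, meta-diegetic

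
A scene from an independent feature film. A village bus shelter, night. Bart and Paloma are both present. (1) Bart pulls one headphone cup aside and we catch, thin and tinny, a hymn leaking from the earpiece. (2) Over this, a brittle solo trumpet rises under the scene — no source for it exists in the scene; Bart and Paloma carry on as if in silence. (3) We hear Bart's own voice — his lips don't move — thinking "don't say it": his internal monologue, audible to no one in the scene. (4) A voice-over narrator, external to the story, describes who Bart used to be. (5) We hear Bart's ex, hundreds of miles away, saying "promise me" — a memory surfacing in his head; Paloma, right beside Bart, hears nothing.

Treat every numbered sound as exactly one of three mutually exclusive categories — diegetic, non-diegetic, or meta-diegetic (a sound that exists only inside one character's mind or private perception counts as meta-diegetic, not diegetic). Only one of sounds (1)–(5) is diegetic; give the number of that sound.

(1) the earpiece is a real device on Bart's head — source music → diegetic.
(2) is non-diegetic: nothing in the shelter produces it and the characters don't hear it — pure soundtrack.
Sound (3): internal monologue — inside Bart's mind, not spoken into the scene, so meta-diegetic.
(4) is non-diegetic: external voice-over — not a character, not heard by anyone in the scene.
(5) a remembered line, private to Bart — not present in the room, not audible to Paloma → meta-diegetic.
Only (1) is diegetic.

1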